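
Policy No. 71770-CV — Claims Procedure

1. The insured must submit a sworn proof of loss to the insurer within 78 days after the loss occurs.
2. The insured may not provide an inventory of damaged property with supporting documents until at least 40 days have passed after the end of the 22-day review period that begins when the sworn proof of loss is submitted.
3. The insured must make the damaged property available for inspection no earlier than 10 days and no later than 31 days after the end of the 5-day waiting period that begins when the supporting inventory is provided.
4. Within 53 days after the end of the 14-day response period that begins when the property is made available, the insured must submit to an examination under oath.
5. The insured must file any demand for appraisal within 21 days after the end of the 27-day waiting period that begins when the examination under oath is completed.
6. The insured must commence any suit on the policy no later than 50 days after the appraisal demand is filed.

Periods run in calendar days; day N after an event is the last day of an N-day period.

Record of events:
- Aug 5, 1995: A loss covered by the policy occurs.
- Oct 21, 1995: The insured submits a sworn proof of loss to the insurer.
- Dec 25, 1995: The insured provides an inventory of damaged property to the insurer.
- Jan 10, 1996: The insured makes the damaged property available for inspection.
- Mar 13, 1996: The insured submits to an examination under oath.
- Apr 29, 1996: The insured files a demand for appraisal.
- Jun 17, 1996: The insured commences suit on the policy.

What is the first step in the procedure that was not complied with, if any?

Step 1: 78 days after Aug 5, 1995 (when the loss occurs) is Oct 22, 1995; completed Oct 21, 1995, before the deadline.
Step 2: the earliest permitted date is 40 days after Nov 12, 1995 (end of the 22-day review period, which began when the sworn proof of loss is submitted on Oct 21, 1995), i.e. Dec 22, 1995; Dec 25, 1995 is on or after that date.
Step 3: the window is 10–31 days after Dec 30, 1995 (end of the 5-day waiting period, which began when the supporting inventory is provided on Dec 25, 1995), so Jan 9, 1996 through Jan 30, 1996; Jan 10, 1996 falls inside that range.
Step 4: 53 days after Jan 24, 1996 (end of the 14-day response period, which began when the property is made available on Jan 10, 1996) is Mar 17, 1996; Mar 13, 1996 is within that limit.
Step 5: 21 days after Apr 9, 1996 (end of the 27-day waiting period, which began when the examination under oath is completed on Mar 13, 1996) is Apr 30, 1996; done Apr 29, 1996 — timely.
Step 6: 50 days after Apr 29, 1996 (when the appraisal demand is filed) is Jun 18, 1996; done Jun 17, 1996 — timely.

None — every step was satisfied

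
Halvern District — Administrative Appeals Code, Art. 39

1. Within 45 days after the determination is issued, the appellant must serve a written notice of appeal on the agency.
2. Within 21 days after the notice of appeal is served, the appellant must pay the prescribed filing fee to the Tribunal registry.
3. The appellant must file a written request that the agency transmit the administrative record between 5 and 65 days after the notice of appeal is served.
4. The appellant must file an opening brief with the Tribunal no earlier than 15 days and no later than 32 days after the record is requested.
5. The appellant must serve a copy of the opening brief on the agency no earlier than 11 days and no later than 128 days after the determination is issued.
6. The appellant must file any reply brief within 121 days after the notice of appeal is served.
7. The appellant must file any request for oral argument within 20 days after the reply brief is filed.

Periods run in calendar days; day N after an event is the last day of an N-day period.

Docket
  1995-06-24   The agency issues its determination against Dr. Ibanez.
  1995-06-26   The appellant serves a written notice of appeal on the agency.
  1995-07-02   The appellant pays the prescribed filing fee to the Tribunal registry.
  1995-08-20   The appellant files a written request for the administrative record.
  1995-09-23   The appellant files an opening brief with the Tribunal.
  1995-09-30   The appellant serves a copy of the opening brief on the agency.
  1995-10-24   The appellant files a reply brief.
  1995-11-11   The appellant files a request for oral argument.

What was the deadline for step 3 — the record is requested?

1995-08-30

Step 3 runs from 1995-06-26, when the notice of appeal is served. The window is 5–65 days after 1995-06-26; it closes on 1995-08-30.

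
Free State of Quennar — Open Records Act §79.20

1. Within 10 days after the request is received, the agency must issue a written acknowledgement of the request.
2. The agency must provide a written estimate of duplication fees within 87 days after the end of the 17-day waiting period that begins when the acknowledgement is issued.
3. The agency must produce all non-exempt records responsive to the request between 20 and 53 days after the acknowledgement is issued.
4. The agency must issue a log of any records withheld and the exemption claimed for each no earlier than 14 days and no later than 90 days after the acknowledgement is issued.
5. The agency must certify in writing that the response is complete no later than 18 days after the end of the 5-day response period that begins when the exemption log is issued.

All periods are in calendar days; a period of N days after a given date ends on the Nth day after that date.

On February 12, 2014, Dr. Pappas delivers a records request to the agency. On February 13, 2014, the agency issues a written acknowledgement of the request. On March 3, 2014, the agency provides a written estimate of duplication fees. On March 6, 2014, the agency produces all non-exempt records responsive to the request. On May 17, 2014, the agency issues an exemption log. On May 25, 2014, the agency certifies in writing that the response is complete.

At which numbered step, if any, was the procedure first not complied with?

Step 1 — counting 10 days from February 12, 2014 (when the request is received) gives a deadline of February 22, 2014; done February 13, 2014 — timely.
Step 2 — counting 87 days from March 2, 2014 (end of the 17-day waiting period, which began when the acknowledgement is issued on February 13, 2014) gives a deadline of May 28, 2014; March 3, 2014 is within that limit.
Step 3 — 20 and 53 days from February 13, 2014 (when the acknowledgement is issued) are March 5, 2014 and April 7, 2014 respectively; done March 6, 2014 — within the window.
Step 4 — 14 and 90 days from February 13, 2014 (when the acknowledgement is issued) are February 27, 2014 and May 14, 2014 respectively; done May 17, 2014 — 3 days after the window closed.
The analysis stops there.

Step 4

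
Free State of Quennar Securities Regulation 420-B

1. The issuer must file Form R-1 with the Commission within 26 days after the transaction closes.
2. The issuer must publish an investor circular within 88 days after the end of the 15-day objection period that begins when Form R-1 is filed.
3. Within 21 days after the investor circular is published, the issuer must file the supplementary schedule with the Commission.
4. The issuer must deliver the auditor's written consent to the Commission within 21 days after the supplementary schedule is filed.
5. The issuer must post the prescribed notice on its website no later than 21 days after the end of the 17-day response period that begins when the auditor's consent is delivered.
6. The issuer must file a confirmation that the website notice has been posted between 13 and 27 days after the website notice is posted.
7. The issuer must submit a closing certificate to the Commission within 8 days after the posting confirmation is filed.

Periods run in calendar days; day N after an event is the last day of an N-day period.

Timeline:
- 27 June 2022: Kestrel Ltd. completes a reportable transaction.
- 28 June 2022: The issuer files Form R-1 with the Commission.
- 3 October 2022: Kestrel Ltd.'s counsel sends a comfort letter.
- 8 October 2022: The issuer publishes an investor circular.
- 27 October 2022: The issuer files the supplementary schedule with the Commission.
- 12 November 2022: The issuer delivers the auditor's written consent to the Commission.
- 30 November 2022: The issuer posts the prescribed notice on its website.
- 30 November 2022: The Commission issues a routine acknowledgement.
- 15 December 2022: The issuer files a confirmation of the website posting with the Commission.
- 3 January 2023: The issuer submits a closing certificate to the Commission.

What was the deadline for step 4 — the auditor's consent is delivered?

Step 4 runs from 27 October 2022, when the supplementary schedule is filed. 21 days after 27 October 2022 is 17 November 2022.

17 November 2022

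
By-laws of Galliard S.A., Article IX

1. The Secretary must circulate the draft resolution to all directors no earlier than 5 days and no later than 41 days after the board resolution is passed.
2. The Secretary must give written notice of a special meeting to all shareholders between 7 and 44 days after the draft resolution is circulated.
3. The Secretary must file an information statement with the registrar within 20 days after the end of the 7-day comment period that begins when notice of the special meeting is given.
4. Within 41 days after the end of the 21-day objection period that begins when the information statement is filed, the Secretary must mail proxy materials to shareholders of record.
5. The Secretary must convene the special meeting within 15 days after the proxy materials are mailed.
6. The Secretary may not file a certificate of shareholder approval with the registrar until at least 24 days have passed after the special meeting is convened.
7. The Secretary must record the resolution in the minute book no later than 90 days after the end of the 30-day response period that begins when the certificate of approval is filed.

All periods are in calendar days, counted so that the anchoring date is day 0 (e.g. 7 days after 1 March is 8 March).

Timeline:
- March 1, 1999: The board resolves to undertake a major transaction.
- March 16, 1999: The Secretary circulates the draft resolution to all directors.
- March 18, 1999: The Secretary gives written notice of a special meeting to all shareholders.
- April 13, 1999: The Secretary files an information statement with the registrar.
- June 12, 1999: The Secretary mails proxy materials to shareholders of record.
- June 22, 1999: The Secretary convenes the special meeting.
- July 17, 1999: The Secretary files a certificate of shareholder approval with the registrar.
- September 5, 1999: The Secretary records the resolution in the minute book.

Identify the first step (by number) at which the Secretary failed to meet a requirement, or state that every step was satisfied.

Step 1 — 5 and 41 days from March 1, 1999 (when the board resolution is passed) are March 6, 1999 and April 11, 1999 respectively; done March 16, 1999, which is between those dates.
Step 2 — 7 and 44 days from March 16, 1999 (when the draft resolution is circulated) are March 23, 1999 and April 29, 1999 respectively; done March 18, 1999 — 5 days before the window opened.
The procedure was therefore not followed at step 2.

Step 2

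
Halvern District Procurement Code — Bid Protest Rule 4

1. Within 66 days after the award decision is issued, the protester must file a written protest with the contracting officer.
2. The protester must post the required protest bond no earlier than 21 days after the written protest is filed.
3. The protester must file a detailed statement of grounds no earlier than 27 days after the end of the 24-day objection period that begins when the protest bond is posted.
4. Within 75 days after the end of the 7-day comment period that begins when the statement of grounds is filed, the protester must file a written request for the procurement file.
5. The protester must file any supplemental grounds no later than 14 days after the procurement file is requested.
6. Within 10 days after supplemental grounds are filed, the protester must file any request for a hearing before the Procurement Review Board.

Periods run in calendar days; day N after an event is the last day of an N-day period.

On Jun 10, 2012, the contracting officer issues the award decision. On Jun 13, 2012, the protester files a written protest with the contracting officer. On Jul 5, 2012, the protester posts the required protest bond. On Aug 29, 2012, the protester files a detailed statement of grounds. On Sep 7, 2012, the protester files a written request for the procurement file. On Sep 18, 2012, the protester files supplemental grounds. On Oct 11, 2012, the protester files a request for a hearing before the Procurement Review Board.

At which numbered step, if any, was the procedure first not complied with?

Step 1 — counting 66 days from Jun 10, 2012 (when the award decision is issued) gives a deadline of Aug 15, 2012; completed Jun 13, 2012, before the deadline.
Step 2 — must wait 21 days from Jun 13, 2012 (when the written protest is filed), so not before Jul 4, 2012; done Jul 5, 2012, after the minimum wait.
Step 3 — must wait 27 days from Jul 29, 2012 (end of the 24-day objection period, which began when the protest bond is posted on Jul 5, 2012), so not before Aug 25, 2012; Aug 29, 2012 is on or after that date.
Step 4 — counting 75 days from Sep 5, 2012 (end of the 7-day comment period, which began when the statement of grounds is filed on Aug 29, 2012) gives a deadline of Nov 19, 2012; completed Sep 7, 2012, before the deadline.
Step 5 — counting 14 days from Sep 7, 2012 (when the procurement file is requested) gives a deadline of Sep 21, 2012; completed Sep 18, 2012, before the deadline.
Step 6 — counting 10 days from Sep 18, 2012 (when supplemental grounds are filed) gives a deadline of Sep 28, 2012; done Oct 11, 2012 — 13 days late.

Step 6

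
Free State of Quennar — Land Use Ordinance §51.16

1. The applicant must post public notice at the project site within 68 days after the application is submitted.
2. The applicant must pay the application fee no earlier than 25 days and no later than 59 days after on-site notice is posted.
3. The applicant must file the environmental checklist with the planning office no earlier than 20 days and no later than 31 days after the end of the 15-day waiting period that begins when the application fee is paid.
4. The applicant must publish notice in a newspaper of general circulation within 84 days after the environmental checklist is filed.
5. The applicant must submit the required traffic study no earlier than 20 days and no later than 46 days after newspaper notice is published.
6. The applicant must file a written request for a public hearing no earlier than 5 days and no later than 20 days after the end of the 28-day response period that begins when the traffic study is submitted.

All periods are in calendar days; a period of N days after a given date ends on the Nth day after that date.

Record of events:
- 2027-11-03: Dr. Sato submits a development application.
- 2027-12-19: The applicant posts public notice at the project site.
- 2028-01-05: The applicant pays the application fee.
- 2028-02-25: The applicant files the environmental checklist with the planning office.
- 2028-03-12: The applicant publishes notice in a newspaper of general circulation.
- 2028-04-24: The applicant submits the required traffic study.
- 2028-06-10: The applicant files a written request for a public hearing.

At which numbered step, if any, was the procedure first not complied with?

Step 1: 68 days after 2027-11-03 (when the application is submitted) is 2028-01-10; 2027-12-19 is within that limit.
Step 2: the window is 25–59 days after 2027-12-19 (when on-site notice is posted), so 2028-01-13 through 2028-02-16; 2028-01-05 is 8 days too early.
The procedure was therefore not followed at step 2.

Step 2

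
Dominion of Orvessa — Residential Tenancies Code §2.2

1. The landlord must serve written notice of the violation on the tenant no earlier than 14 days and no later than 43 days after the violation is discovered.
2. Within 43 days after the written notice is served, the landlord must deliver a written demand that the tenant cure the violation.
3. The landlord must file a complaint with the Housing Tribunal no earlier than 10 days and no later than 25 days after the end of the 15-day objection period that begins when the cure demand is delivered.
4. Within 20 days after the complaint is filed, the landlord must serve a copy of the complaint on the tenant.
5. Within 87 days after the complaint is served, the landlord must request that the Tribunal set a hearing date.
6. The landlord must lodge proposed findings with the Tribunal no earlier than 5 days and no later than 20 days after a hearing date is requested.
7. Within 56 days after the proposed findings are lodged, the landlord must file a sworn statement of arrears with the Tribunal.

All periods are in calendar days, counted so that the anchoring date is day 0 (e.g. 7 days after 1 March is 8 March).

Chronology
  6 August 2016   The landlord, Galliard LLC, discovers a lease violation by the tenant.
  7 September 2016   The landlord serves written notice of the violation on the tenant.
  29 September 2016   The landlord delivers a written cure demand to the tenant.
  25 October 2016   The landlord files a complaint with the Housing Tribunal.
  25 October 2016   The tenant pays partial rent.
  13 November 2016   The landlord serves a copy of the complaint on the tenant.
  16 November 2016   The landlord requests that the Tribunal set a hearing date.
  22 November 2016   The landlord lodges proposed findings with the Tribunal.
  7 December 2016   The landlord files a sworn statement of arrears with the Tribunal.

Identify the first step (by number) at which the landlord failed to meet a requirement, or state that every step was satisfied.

None — every step was satisfied

Step 1 — 14 and 43 days from 6 August 2016 (when the violation is discovered) are 20 August 2016 and 18 September 2016 respectively; done 7 September 2016 — within the window.
Step 2 — counting 43 days from 7 September 2016 (when the written notice is served) gives a deadline of 20 October 2016; completed 29 September 2016, before the deadline.
Step 3 — 10 and 25 days from 14 October 2016 (end of the 15-day objection period, which began when the cure demand is delivered on 29 September 2016) are 24 October 2016 and 8 November 2016 respectively; done 25 October 2016 — within the window.
Step 4 — counting 20 days from 25 October 2016 (when the complaint is filed) gives a deadline of 14 November 2016; completed 13 November 2016, before the deadline.
Step 5 — counting 87 days from 13 November 2016 (when the complaint is served) gives a deadline of 8 February 2017; 16 November 2016 is within that limit.
Step 6 — 5 and 20 days from 16 November 2016 (when a hearing date is requested) are 21 November 2016 and 6 December 2016 respectively; 22 November 2016 falls inside that range.
Step 7 — counting 56 days from 22 November 2016 (when the proposed findings are lodged) gives a deadline of 17 January 2017; 7 December 2016 is within that limit.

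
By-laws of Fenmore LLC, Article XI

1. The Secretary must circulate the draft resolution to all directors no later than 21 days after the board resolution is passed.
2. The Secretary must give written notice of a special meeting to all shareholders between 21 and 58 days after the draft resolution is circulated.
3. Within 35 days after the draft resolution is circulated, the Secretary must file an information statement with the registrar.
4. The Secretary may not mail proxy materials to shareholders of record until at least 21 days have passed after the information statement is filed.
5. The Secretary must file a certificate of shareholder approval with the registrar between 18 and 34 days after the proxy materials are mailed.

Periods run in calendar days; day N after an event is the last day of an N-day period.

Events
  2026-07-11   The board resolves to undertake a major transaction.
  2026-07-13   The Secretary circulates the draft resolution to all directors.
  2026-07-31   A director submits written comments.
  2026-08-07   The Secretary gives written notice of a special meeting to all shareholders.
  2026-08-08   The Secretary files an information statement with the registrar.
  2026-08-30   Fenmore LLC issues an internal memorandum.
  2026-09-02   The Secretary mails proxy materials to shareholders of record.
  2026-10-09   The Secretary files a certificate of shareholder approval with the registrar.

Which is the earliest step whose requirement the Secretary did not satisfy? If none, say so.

(1) due by 2026-07-11 + 21 days = 2026-08-01; done 2026-07-13 — timely.
(2) the permitted window runs from 2026-07-13 + 21 = 2026-08-03 to 2026-07-13 + 58 = 2026-09-09; 2026-08-07 falls inside that range.
(3) due by 2026-07-13 + 35 days = 2026-08-17; done 2026-08-08 — timely.
(4) permitted from 2026-08-08 + 21 days = 2026-08-29 onward; 2026-09-02 is on or after that date.
(5) the permitted window runs from 2026-09-02 + 18 = 2026-09-20 to 2026-09-02 + 34 = 2026-10-06; done 2026-10-09 — 3 days after the window closed.

Step 5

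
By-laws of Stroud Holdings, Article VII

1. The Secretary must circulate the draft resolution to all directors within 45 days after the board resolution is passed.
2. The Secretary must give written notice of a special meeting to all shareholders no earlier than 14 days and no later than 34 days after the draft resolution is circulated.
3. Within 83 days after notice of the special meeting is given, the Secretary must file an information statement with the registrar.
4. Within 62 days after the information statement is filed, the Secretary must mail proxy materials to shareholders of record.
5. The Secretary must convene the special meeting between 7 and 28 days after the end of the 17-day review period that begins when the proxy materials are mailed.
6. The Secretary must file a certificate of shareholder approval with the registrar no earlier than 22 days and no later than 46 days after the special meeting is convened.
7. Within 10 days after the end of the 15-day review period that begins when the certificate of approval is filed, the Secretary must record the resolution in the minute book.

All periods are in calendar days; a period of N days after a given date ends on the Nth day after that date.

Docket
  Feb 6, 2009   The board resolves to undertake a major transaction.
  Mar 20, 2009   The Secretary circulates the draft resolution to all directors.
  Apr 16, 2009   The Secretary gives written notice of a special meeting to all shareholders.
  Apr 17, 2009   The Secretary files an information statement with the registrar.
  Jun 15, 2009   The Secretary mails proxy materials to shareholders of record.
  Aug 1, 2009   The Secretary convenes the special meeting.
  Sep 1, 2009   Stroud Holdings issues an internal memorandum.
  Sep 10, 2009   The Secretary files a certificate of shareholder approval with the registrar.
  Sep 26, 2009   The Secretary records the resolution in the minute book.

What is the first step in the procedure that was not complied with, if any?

Step 5

Step 1 — counting 45 days from Feb 6, 2009 (when the board resolution is passed) gives a deadline of Mar 23, 2009; done Mar 20, 2009 — timely.
Step 2 — 14 and 34 days from Mar 20, 2009 (when the draft resolution is circulated) are Apr 3, 2009 and Apr 23, 2009 respectively; Apr 16, 2009 falls inside that range.
Step 3 — counting 83 days from Apr 16, 2009 (when notice of the special meeting is given) gives a deadline of Jul 8, 2009; completed Apr 17, 2009, before the deadline.
Step 4 — counting 62 days from Apr 17, 2009 (when the information statement is filed) gives a deadline of Jun 18, 2009; done Jun 15, 2009 — timely.
Step 5 — 7 and 28 days from Jul 2, 2009 (end of the 17-day review period, which began when the proxy materials are mailed on Jun 15, 2009) are Jul 9, 2009 and Jul 30, 2009 respectively; done Aug 1, 2009 — 2 days after the window closed.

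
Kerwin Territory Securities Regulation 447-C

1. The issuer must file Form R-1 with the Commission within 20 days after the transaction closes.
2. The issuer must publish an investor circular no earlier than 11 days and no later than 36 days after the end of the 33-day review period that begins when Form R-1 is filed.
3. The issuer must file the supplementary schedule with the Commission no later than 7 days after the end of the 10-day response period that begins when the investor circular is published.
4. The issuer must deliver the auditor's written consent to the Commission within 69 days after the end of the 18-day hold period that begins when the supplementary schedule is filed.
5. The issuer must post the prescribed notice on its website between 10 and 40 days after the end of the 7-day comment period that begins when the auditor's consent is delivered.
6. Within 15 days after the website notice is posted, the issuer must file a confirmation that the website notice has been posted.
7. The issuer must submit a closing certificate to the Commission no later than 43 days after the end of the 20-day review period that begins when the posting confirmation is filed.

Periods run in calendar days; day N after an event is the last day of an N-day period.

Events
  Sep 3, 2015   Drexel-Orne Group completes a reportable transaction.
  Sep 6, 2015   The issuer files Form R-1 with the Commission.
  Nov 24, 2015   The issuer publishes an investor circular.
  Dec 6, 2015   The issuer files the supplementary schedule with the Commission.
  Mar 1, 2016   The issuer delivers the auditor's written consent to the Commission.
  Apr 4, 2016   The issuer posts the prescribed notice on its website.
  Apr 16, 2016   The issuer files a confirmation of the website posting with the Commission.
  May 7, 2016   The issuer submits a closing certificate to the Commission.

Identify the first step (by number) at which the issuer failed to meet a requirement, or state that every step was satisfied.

Step 2

Step 1: 20 days after Sep 3, 2015 (when the transaction closes) is Sep 23, 2015; completed Sep 6, 2015, before the deadline.
Step 2: the window is 11–36 days after Oct 9, 2015 (end of the 33-day review period, which began when Form R-1 is filed on Sep 6, 2015), so Oct 20, 2015 through Nov 14, 2015; Nov 24, 2015 is 10 days past the end of the window.
The analysis stops there.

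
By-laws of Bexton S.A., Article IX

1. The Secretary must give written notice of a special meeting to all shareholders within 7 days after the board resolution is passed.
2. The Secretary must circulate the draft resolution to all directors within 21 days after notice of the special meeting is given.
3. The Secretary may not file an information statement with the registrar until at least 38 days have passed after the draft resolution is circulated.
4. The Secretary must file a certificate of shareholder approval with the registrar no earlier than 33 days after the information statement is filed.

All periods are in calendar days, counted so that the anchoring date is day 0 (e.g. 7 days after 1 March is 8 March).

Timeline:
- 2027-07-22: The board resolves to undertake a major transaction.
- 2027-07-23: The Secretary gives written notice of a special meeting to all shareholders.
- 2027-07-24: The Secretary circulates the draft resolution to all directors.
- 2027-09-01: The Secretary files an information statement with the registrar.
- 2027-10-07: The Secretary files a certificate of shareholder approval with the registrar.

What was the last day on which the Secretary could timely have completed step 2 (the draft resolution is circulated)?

Step 2 runs from 2027-07-23, when notice of the special meeting is given. 21 days after 2027-07-23 is 2027-08-13.

2027-08-13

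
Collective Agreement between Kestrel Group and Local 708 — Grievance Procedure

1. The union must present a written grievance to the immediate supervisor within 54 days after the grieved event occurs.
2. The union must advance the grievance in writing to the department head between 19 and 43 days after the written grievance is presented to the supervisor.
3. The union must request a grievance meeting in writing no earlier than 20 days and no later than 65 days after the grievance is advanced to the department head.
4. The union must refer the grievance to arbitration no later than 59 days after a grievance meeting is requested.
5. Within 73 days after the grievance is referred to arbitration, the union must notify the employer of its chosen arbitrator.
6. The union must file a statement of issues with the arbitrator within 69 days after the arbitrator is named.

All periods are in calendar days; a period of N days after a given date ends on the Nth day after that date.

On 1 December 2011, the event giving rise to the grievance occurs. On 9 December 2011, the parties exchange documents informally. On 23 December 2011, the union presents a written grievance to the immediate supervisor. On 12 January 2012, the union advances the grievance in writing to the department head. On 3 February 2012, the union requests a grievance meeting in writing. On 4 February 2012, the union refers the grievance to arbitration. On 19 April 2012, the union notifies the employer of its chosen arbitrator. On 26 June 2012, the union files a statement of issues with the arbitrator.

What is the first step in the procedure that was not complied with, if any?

Step 1: 54 days after 1 December 2011 (when the grieved event occurs) is 24 January 2012; done 23 December 2011 — timely.
Step 2: the window is 19–43 days after 23 December 2011 (when the written grievance is presented to the supervisor), so 11 January 2012 through 4 February 2012; done 12 January 2012, which is between those dates.
Step 3: the window is 20–65 days after 12 January 2012 (when the grievance is advanced to the department head), so 1 February 2012 through 17 March 2012; done 3 February 2012, which is between those dates.
Step 4: 59 days after 3 February 2012 (when a grievance meeting is requested) is 2 April 2012; completed 4 February 2012, before the deadline.
Step 5: 73 days after 4 February 2012 (when the grievance is referred to arbitration) is 17 April 2012; 19 April 2012 misses that deadline by 2 days.

Step 5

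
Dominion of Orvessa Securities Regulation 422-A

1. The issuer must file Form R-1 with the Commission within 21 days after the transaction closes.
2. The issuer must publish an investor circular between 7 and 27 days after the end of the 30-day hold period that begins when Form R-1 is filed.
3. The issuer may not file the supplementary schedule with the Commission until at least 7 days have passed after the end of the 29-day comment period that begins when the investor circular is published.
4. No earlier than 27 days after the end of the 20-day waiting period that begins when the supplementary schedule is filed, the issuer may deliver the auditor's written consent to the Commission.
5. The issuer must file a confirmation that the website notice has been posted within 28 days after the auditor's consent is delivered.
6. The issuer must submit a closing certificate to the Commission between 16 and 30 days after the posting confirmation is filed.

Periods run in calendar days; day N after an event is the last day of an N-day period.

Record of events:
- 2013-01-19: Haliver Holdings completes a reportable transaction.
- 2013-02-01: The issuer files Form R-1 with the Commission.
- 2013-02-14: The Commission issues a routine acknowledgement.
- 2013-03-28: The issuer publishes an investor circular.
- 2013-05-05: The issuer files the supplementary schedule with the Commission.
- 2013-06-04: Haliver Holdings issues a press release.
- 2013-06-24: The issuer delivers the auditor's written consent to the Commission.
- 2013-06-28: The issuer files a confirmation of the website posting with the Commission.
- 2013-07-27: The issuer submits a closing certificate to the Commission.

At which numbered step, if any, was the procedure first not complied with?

None — every step was satisfied

(1) due by 2013-01-19 + 21 days = 2013-02-09; 2013-02-01 is within that limit.
(2) the permitted window runs from 2013-03-03 + 7 = 2013-03-10 to 2013-03-03 + 27 = 2013-03-30; 2013-03-28 falls inside that range.
(3) permitted from 2013-04-26 + 7 days = 2013-05-03 onward; done 2013-05-05, after the minimum wait.
(4) permitted from 2013-05-25 + 27 days = 2013-06-21 onward; done 2013-06-24 — permitted.
(5) due by 2013-06-24 + 28 days = 2013-07-22; 2013-06-28 is within that limit.
(6) the permitted window runs from 2013-06-28 + 16 = 2013-07-14 to 2013-06-28 + 30 = 2013-07-28; done 2013-07-27 — within the window.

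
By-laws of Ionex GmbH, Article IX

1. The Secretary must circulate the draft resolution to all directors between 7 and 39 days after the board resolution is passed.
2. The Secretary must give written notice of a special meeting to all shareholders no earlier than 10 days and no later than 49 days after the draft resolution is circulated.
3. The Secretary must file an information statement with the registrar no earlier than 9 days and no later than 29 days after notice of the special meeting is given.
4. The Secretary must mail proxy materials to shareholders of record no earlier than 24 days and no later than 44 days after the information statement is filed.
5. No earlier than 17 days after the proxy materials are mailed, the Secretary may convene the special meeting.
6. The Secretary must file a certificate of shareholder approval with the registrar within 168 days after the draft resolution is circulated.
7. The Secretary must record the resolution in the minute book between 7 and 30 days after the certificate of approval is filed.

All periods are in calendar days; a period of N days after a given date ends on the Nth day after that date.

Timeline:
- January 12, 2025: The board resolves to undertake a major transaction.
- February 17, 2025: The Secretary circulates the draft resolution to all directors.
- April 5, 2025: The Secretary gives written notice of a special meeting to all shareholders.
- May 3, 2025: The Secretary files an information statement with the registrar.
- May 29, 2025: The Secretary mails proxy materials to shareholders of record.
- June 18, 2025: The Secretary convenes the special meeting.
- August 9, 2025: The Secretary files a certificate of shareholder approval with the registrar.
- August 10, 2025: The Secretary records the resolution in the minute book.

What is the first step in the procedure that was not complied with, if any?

Step 1 — 7 and 39 days from January 12, 2025 (when the board resolution is passed) are January 19, 2025 and February 20, 2025 respectively; February 17, 2025 falls inside that range.
Step 2 — 10 and 49 days from February 17, 2025 (when the draft resolution is circulated) are February 27, 2025 and April 7, 2025 respectively; April 5, 2025 falls inside that range.
Step 3 — 9 and 29 days from April 5, 2025 (when notice of the special meeting is given) are April 14, 2025 and May 4, 2025 respectively; May 3, 2025 falls inside that range.
Step 4 — 24 and 44 days from May 3, 2025 (when the information statement is filed) are May 27, 2025 and June 16, 2025 respectively; done May 29, 2025 — within the window.
Step 5 — must wait 17 days from May 29, 2025 (when the proxy materials are mailed), so not before June 15, 2025; done June 18, 2025, after the minimum wait.
Step 6 — counting 168 days from February 17, 2025 (when the draft resolution is circulated) gives a deadline of August 4, 2025; not done until August 9, 2025, 5 days after the deadline.
The analysis stops there.

Step 6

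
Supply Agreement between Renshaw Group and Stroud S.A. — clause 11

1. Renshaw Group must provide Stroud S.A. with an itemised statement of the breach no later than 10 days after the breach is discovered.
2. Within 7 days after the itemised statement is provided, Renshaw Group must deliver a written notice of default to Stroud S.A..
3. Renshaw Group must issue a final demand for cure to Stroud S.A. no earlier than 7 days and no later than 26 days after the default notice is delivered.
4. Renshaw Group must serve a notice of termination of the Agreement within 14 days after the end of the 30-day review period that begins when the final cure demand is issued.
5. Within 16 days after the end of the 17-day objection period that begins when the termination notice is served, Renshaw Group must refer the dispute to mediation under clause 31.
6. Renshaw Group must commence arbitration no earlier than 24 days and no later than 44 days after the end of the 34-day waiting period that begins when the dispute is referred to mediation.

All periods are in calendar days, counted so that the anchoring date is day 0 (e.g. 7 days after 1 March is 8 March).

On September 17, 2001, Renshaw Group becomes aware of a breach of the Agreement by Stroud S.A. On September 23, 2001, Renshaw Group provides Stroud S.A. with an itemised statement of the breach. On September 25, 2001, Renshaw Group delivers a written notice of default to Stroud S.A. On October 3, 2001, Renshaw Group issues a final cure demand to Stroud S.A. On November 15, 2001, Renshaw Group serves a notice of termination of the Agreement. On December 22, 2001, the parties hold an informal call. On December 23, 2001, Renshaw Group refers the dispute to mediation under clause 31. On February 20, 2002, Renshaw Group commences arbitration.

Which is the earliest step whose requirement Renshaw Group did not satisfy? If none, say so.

Step 1 — counting 10 days from September 17, 2001 (when the breach is discovered) gives a deadline of September 27, 2001; completed September 23, 2001, before the deadline.
Step 2 — counting 7 days from September 23, 2001 (when the itemised statement is provided) gives a deadline of September 30, 2001; completed September 25, 2001, before the deadline.
Step 3 — 7 and 26 days from September 25, 2001 (when the default notice is delivered) are October 2, 2001 and October 21, 2001 respectively; done October 3, 2001 — within the window.
Step 4 — counting 14 days from November 2, 2001 (end of the 30-day review period, which began when the final cure demand is issued on October 3, 2001) gives a deadline of November 16, 2001; completed November 15, 2001, before the deadline.
Step 5 — counting 16 days from December 2, 2001 (end of the 17-day objection period, which began when the termination notice is served on November 15, 2001) gives a deadline of December 18, 2001; December 23, 2001 misses that deadline by 5 days.

Step 5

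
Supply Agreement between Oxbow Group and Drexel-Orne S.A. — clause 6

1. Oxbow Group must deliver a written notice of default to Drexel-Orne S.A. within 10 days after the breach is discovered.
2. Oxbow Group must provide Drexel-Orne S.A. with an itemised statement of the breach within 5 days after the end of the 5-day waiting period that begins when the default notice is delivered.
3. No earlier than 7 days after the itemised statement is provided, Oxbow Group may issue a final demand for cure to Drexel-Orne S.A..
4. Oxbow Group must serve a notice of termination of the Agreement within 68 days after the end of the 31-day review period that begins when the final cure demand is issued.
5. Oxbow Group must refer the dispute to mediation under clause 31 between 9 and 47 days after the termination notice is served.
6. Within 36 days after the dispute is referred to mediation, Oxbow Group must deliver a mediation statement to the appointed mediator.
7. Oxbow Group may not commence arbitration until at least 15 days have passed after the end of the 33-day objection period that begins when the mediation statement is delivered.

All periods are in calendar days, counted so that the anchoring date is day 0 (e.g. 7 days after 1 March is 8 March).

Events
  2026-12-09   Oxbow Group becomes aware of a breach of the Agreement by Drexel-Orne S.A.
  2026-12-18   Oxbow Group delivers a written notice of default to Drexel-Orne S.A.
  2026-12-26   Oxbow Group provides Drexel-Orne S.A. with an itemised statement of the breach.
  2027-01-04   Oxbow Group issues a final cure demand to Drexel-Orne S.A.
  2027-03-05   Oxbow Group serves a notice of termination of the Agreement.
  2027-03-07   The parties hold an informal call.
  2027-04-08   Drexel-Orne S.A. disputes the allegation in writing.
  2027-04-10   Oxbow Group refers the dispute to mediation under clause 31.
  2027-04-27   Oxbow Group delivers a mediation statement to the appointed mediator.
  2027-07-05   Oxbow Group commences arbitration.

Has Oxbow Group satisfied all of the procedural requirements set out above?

Yes

Step 1: 10 days after 2026-12-09 (when the breach is discovered) is 2026-12-19; 2026-12-18 is within that limit.
Step 2: 5 days after 2026-12-23 (end of the 5-day waiting period, which began when the default notice is delivered on 2026-12-18) is 2026-12-28; completed 2026-12-26, before the deadline.
Step 3: the earliest permitted date is 7 days after 2026-12-26 (when the itemised statement is provided), i.e. 2027-01-02; 2027-01-04 is on or after that date.
Step 4: 68 days after 2027-02-04 (end of the 31-day review period, which began when the final cure demand is issued on 2027-01-04) is 2027-04-13; 2027-03-05 is within that limit.
Step 5: the window is 9–47 days after 2027-03-05 (when the termination notice is served), so 2027-03-14 through 2027-04-21; 2027-04-10 falls inside that range.
Step 6: 36 days after 2027-04-10 (when the dispute is referred to mediation) is 2027-05-16; done 2027-04-27 — timely.
Step 7: the earliest permitted date is 15 days after 2027-05-30 (end of the 33-day objection period, which began when the mediation statement is delivered on 2027-04-27), i.e. 2027-06-14; done 2027-07-05 — permitted.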